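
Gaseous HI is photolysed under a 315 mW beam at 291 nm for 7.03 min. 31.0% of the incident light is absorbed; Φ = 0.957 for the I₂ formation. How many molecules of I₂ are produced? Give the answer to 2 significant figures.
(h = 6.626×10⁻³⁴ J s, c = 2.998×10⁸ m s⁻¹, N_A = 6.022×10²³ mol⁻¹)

Photon energy at 291 nm: hc/λ = (6.626×10⁻³⁴)(2.998×10⁸)/(291×10⁻⁹) = 6.826×10⁻¹⁹ J.
Energy delivered: (315 mW)(421.8 s) = 132.9 J.
Photons incident: 132.9 / 6.826×10⁻¹⁹ = 1.947×10²⁰, i.e. 1.947×10²⁰/6.022×10²³ = 3.233×10⁻⁴ mol.
Photons absorbed: 0.310 × 3.233×10⁻⁴ = 1.002×10⁻⁴ mol.
Product: Φ × n_abs = 0.957 × 1.002×10⁻⁴ = 9.589×10⁻⁵ mol.
As a count: 9.589×10⁻⁵ × 6.022×10²³ = 5.8×10¹⁹.

5.8×10¹⁹ molecules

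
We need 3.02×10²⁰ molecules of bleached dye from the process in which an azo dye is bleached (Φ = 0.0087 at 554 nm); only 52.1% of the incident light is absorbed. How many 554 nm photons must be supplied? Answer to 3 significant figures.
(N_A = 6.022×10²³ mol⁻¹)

Product: 3.02×10²⁰ / 6.022×10²³ = 5.015×10⁻⁴ mol.
Photons that must be absorbed: 5.015×10⁻⁴ / 0.0087 = 0.05764 mol.
Incident photons needed: 0.05764 / 0.521 = 0.1106 mol.
Photon count: 0.1106 × 6.022×10²³ = 6.66×10²².

6.66×10²² photons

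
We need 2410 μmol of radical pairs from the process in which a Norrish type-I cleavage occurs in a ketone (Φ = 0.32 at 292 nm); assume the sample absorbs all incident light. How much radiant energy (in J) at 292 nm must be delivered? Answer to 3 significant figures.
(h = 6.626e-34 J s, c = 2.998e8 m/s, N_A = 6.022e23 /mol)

3090 J

Product: 2410 μmol = 0.00241 mol.
Photons that must be absorbed: 0.00241 / 0.32 = 0.007531 mol.
Photon energy: hc/λ = 6.803e-19 J; per mole, 4.097e5 J mol⁻¹.
Energy required: 0.007531 × 4.097e5 = 3090 J.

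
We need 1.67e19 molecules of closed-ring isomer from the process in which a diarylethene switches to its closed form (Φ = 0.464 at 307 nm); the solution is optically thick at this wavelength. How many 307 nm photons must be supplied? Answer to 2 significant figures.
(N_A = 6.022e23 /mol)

3.6e19 photons

Product: 1.67e19 / 6.022e23 = 2.773e-5 mol.
Photons that must be absorbed: 2.773e-5 / 0.464 = 5.976e-5 mol.
Photon count: 5.976e-5 × 6.022e23 = 3.6e19.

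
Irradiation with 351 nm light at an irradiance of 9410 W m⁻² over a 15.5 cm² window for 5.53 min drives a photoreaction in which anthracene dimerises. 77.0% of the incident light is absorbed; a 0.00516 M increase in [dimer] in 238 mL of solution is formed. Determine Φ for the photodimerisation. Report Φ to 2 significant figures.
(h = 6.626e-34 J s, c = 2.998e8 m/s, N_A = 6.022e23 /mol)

Product: (0.00516 M)(0.238 L) = 0.001228 mol.
Photon energy at 351 nm: hc/λ = (6.626e-34)(2.998e8)/(351e-9) = 5.659e-19 J.
Energy delivered: (9410 W m⁻²)(15.5e-4 m²)(331.8 s) = 4839 J.
Photons incident: 4839 / 5.659e-19 = 8.551e21, i.e. 8.551e21/6.022e23 = 0.01420 mol.
Photons absorbed: 0.770 × 0.01420 = 0.01093 mol.
Φ = 0.001228 mol / 0.01093 mol photons = 0.11.

Φ = 0.11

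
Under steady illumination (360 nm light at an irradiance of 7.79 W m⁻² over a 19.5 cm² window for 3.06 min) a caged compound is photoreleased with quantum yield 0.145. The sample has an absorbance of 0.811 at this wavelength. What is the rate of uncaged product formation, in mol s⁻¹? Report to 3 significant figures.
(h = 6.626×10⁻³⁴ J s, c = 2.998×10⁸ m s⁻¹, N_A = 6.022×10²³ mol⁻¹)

5.60×10⁻⁹ mol s⁻¹

Photon energy at 360 nm: hc/λ = (6.626×10⁻³⁴)(2.998×10⁸)/(360×10⁻⁹) = 5.518×10⁻¹⁹ J.
Energy delivered: (7.79 W m⁻²)(19.5×10⁻⁴ m²)(183.6 s) = 2.789 J.
Photons incident: 2.789 / 5.518×10⁻¹⁹ = 5.054×10¹⁸, i.e. 5.054×10¹⁸/6.022×10²³ = 8.393×10⁻⁶ mol.
Fraction absorbed: 1 − 10^(−0.811) = 0.8455.
Photons absorbed: 0.8455 × 8.393×10⁻⁶ = 7.096×10⁻⁶ mol.
Product formed: 0.145 × 7.096×10⁻⁶ = 1.029×10⁻⁶ mol.
Rate: 1.029×10⁻⁶ / 183.6 s = 5.60×10⁻⁹ mol s⁻¹.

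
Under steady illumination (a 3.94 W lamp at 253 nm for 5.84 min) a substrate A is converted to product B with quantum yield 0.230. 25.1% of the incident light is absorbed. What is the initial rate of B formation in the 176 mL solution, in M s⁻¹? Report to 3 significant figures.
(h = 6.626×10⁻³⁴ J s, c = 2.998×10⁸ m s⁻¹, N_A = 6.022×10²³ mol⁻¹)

2.73×10⁻⁶ M s⁻¹

Photon energy at 253 nm: hc/λ = (6.626×10⁻³⁴)(2.998×10⁸)/(253×10⁻⁹) = 7.852×10⁻¹⁹ J.
Energy delivered: (3.94 W)(350.4 s) = 1381 J.
Photons incident: 1381 / 7.852×10⁻¹⁹ = 1.759×10²¹, i.e. 1.759×10²¹/6.022×10²³ = 0.002921 mol.
Photons absorbed: 0.251 × 0.002921 = 7.332×10⁻⁴ mol.
Product formed: 0.230 × 7.332×10⁻⁴ = 1.686×10⁻⁴ mol.
Rate: 1.686×10⁻⁴ mol / (350.4 s × 0.176 L) = 2.73×10⁻⁶ M s⁻¹.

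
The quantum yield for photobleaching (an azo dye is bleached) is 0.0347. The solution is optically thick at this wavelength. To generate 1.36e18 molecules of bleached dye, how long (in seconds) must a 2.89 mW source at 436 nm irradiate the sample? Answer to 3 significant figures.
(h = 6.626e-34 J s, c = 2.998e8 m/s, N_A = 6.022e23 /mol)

Product: 1.36e18 / 6.022e23 = 2.258e-6 mol.
Photons that must be absorbed: 2.258e-6 / 0.0347 = 6.507e-5 mol.
Photon energy: hc/λ = 4.556e-19 J; per mole, 2.744e5 J mol⁻¹.
Energy required: 6.507e-5 × 2.744e5 = 17.86 J.
Time: 17.86 J / 0.00289 W = 6180 s.

t ≈ 6180 s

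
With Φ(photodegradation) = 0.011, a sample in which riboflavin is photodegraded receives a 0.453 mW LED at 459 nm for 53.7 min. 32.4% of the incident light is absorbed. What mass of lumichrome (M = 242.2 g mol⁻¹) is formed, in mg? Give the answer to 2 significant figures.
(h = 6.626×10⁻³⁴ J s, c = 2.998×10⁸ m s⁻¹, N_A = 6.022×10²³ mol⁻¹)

Photon energy at 459 nm: hc/λ = (6.626×10⁻³⁴)(2.998×10⁸)/(459×10⁻⁹) = 4.328×10⁻¹⁹ J.
Energy delivered: (0.453 mW)(3222 s) = 1.460 J.
Photons incident: 1.460 / 4.328×10⁻¹⁹ = 3.373×10¹⁸, i.e. 3.373×10¹⁸/6.022×10²³ = 5.601×10⁻⁶ mol.
Photons absorbed: 0.324 × 5.601×10⁻⁶ = 1.815×10⁻⁶ mol.
Product: Φ × n_abs = 0.011 × 1.815×10⁻⁶ = 1.996×10⁻⁸ mol.
Mass: 1.996×10⁻⁸ × 242.2 = 4.834×10⁻⁶ g = 0.0048 mg.

0.0048 mg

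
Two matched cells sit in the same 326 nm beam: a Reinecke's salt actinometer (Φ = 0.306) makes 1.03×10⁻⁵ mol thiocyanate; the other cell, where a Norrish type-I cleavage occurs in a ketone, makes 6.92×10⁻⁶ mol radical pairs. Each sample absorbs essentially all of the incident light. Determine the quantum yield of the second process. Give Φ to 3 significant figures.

Photons absorbed by the actinometer: 1.03×10⁻⁵ / 0.306 = 3.366×10⁻⁵ mol.
Φ(unknown) = 6.92×10⁻⁶ / 3.366×10⁻⁵ = 0.206.

Φ = 0.206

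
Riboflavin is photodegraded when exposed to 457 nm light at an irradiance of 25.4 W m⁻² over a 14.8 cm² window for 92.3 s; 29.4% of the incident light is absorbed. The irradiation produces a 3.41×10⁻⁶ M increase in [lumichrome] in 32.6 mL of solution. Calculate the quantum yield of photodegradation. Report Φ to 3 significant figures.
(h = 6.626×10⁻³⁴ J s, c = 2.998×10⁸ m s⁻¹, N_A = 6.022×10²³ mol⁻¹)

Product: (3.41×10⁻⁶ M)(0.0326 L) = 1.112×10⁻⁷ mol.
Photon energy at 457 nm: hc/λ = (6.626×10⁻³⁴)(2.998×10⁸)/(457×10⁻⁹) = 4.347×10⁻¹⁹ J.
Energy delivered: (25.4 W m⁻²)(14.8×10⁻⁴ m²)(92.3 s) = 3.470 J.
Photons incident: 3.470 / 4.347×10⁻¹⁹ = 7.983×10¹⁸, i.e. 7.983×10¹⁸/6.022×10²³ = 1.326×10⁻⁵ mol.
Photons absorbed: 0.294 × 1.326×10⁻⁵ = 3.898×10⁻⁶ mol.
Φ = 1.112×10⁻⁷ mol / 3.898×10⁻⁶ mol photons = 0.0285.

Φ = 0.0285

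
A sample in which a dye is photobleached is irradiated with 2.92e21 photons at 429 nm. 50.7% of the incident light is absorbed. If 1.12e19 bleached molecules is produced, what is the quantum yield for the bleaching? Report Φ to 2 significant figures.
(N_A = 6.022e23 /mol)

Φ = 0.0076

Product: 1.12e19 / 6.022e23 = 1.860e-5 mol.
Moles of photons: 2.92e21 / 6.022e23 = 0.004849 mol.
Photons absorbed: 0.507 × 0.004849 = 0.002458 mol.
Φ = 1.860e-5 mol / 0.002458 mol photons = 0.0076.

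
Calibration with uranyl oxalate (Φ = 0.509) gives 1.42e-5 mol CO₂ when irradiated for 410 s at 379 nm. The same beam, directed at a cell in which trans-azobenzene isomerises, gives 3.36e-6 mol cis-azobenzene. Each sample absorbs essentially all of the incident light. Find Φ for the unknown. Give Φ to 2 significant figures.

Photons absorbed by the actinometer: 1.42e-5 / 0.509 = 2.790e-5 mol.
Φ(unknown) = 3.36e-6 / 2.790e-5 = 0.12.

Φ = 0.12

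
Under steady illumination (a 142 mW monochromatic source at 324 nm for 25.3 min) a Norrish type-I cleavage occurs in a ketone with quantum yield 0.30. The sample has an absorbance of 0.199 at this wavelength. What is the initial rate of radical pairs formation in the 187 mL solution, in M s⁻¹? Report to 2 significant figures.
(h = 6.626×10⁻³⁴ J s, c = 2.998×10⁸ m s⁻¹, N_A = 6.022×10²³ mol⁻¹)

Photon energy at 324 nm: hc/λ = (6.626×10⁻³⁴)(2.998×10⁸)/(324×10⁻⁹) = 6.131×10⁻¹⁹ J.
Energy delivered: (142 mW)(1518 s) = 215.6 J.
Photons incident: 215.6 / 6.131×10⁻¹⁹ = 3.517×10²⁰, i.e. 3.517×10²⁰/6.022×10²³ = 5.840×10⁻⁴ mol.
Fraction absorbed: 1 − 10^(−0.199) = 0.3676.
Photons absorbed: 0.3676 × 5.840×10⁻⁴ = 2.147×10⁻⁴ mol.
Product formed: 0.30 × 2.147×10⁻⁴ = 6.441×10⁻⁵ mol.
Rate: 6.441×10⁻⁵ mol / (1518 s × 0.187 L) = 2.3×10⁻⁷ M s⁻¹.

2.3×10⁻⁷ M s⁻¹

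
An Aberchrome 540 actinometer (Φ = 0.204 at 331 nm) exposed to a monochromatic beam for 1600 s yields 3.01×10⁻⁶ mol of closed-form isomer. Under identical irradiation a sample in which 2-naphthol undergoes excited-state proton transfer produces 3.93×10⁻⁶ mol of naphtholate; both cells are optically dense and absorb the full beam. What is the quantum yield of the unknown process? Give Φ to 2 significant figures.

Photons absorbed by the actinometer: 3.01×10⁻⁶ / 0.204 = 1.475×10⁻⁵ mol.
Φ(unknown) = 3.93×10⁻⁶ / 1.475×10⁻⁵ = 0.27.

Φ = 0.27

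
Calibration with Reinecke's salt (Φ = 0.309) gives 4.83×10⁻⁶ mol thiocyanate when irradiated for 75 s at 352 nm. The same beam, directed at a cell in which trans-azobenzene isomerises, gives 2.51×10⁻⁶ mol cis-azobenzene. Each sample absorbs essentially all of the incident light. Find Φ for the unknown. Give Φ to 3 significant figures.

Photons absorbed by the actinometer: 4.83×10⁻⁶ / 0.309 = 1.563×10⁻⁵ mol.
Φ(unknown) = 2.51×10⁻⁶ / 1.563×10⁻⁵ = 0.161.

Φ = 0.161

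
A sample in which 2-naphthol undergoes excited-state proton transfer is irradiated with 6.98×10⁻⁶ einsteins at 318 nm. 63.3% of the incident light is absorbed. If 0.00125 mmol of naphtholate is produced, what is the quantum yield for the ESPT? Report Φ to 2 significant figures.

Product: 0.00125 mmol = 1.25×10⁻⁶ mol.
Photons absorbed: 0.633 × 6.98×10⁻⁶ = 4.418×10⁻⁶ mol.
Φ = 1.25×10⁻⁶ mol / 4.418×10⁻⁶ mol photons = 0.28.

Φ = 0.28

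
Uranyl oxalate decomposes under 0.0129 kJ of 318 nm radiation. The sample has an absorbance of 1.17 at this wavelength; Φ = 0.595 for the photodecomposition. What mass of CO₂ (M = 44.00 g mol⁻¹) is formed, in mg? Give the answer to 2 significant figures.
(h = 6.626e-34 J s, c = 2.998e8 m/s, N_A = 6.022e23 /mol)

Photon energy at 318 nm: hc/λ = (6.626e-34)(2.998e8)/(318e-9) = 6.247e-19 J.
Incident energy: 0.0129 kJ = 12.9 J.
Photons incident: 12.9 / 6.247e-19 = 2.065e19, i.e. 2.065e19/6.022e23 = 3.429e-5 mol.
Fraction absorbed: 1 − 10^(−1.17) = 0.9324.
Photons absorbed: 0.9324 × 3.429e-5 = 3.197e-5 mol.
Product: Φ × n_abs = 0.595 × 3.197e-5 = 1.902e-5 mol.
Mass: 1.902e-5 × 44.00 = 8.369e-4 g = 0.84 mg.

0.84 mg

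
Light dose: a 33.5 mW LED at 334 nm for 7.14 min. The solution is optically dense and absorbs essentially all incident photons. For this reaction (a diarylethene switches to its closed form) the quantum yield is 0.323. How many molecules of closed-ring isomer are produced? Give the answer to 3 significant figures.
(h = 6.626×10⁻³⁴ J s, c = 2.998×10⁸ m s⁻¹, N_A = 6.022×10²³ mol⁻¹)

Photon energy at 334 nm: hc/λ = (6.626×10⁻³⁴)(2.998×10⁸)/(334×10⁻⁹) = 5.948×10⁻¹⁹ J.
Energy delivered: (33.5 mW)(428.4 s) = 14.35 J.
Photons incident: 14.35 / 5.948×10⁻¹⁹ = 2.413×10¹⁹, i.e. 2.413×10¹⁹/6.022×10²³ = 4.007×10⁻⁵ mol.
Product: Φ × n_abs = 0.323 × 4.007×10⁻⁵ = 1.294×10⁻⁵ mol.
As a count: 1.294×10⁻⁵ × 6.022×10²³ = 7.79×10¹⁸.

7.79×10¹⁸ molecules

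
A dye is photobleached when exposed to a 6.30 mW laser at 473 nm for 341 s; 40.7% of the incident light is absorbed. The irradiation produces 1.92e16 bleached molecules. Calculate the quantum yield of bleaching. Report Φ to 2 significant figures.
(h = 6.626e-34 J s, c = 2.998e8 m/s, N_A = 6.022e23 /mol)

Product: 1.92e16 / 6.022e23 = 3.188e-8 mol.
Photon energy at 473 nm: hc/λ = (6.626e-34)(2.998e8)/(473e-9) = 4.200e-19 J.
Energy delivered: (6.30 mW)(341 s) = 2.148 J.
Photons incident: 2.148 / 4.200e-19 = 5.114e18, i.e. 5.114e18/6.022e23 = 8.492e-6 mol.
Photons absorbed: 0.407 × 8.492e-6 = 3.456e-6 mol.
Φ = 3.188e-8 mol / 3.456e-6 mol photons = 0.0092.

Φ = 0.0092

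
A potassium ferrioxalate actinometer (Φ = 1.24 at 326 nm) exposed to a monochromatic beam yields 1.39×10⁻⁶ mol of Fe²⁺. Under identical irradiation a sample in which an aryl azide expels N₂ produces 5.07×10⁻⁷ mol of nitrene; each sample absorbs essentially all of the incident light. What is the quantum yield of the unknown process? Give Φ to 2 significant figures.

Photons absorbed by the actinometer: 1.39×10⁻⁶ / 1.24 = 1.121×10⁻⁶ mol.
Φ(unknown) = 5.07×10⁻⁷ / 1.121×10⁻⁶ = 0.45.

Φ = 0.45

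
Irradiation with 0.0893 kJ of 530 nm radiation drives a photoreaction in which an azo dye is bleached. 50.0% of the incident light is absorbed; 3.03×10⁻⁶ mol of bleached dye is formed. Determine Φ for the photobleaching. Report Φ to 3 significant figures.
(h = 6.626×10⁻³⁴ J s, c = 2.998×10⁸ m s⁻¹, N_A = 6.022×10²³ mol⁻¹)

Φ = 0.0153

Photon energy at 530 nm: hc/λ = (6.626×10⁻³⁴)(2.998×10⁸)/(530×10⁻⁹) = 3.748×10⁻¹⁹ J.
Incident energy: 0.0893 kJ = 89.3 J.
Photons incident: 89.3 / 3.748×10⁻¹⁹ = 2.383×10²⁰, i.e. 2.383×10²⁰/6.022×10²³ = 3.957×10⁻⁴ mol.
Photons absorbed: 0.500 × 3.957×10⁻⁴ = 1.979×10⁻⁴ mol.
Φ = 3.03×10⁻⁶ mol / 1.979×10⁻⁴ mol photons = 0.0153.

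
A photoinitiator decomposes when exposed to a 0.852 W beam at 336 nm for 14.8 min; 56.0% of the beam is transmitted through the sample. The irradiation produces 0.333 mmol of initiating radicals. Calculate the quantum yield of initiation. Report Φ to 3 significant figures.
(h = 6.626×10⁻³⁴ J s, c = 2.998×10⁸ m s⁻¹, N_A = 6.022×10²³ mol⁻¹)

Φ = 0.356

Product: 0.333 mmol = 3.33×10⁻⁴ mol.
Photon energy at 336 nm: hc/λ = (6.626×10⁻³⁴)(2.998×10⁸)/(336×10⁻⁹) = 5.912×10⁻¹⁹ J.
Energy delivered: (0.852 W)(888 s) = 756.6 J.
Photons incident: 756.6 / 5.912×10⁻¹⁹ = 1.280×10²¹, i.e. 1.280×10²¹/6.022×10²³ = 0.002126 mol.
Fraction absorbed: 1 − 56.0/100 = 0.4400.
Photons absorbed: 0.4400 × 0.002126 = 9.354×10⁻⁴ mol.
Φ = 3.33×10⁻⁴ mol / 9.354×10⁻⁴ mol photons = 0.356.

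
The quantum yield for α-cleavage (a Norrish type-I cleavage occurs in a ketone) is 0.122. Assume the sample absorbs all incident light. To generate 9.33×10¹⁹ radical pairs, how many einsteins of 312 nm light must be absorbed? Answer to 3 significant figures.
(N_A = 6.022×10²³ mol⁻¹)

Product: 9.33×10¹⁹ / 6.022×10²³ = 1.549×10⁻⁴ mol.
Photons that must be absorbed: 1.549×10⁻⁴ / 0.122 = 0.001270 mol.

0.00127 einstein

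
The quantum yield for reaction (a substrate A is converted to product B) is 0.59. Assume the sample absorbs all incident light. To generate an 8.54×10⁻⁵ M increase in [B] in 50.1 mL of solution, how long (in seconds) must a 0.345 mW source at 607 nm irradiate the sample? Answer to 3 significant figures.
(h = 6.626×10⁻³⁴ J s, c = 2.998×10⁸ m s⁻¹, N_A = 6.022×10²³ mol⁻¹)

t ≈ 4140 s

Product: (8.54×10⁻⁵ M)(0.0501 L) = 4.279×10⁻⁶ mol.
Photons that must be absorbed: 4.279×10⁻⁶ / 0.59 = 7.253×10⁻⁶ mol.
Photon energy: hc/λ = 3.273×10⁻¹⁹ J; per mole, 1.971×10⁵ J mol⁻¹.
Energy required: 7.253×10⁻⁶ × 1.971×10⁵ = 1.430 J.
Time: 1.430 J / 0.000345 W = 4140 s.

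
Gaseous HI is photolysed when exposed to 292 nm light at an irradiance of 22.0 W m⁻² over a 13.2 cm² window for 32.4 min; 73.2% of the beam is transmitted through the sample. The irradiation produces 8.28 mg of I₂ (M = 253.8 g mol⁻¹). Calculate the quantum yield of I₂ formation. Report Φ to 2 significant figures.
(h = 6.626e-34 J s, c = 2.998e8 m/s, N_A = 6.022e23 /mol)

Φ = 0.88

Product: 8.28 mg / 253.8 g mol⁻¹ = 3.262e-5 mol.
Photon energy at 292 nm: hc/λ = (6.626e-34)(2.998e8)/(292e-9) = 6.803e-19 J.
Energy delivered: (22.0 W m⁻²)(13.2e-4 m²)(1944 s) = 56.45 J.
Photons incident: 56.45 / 6.803e-19 = 8.298e19, i.e. 8.298e19/6.022e23 = 1.378e-4 mol.
Fraction absorbed: 1 − 73.2/100 = 0.2680.
Photons absorbed: 0.2680 × 1.378e-4 = 3.693e-5 mol.
Φ = 3.262e-5 mol / 3.693e-5 mol photons = 0.88.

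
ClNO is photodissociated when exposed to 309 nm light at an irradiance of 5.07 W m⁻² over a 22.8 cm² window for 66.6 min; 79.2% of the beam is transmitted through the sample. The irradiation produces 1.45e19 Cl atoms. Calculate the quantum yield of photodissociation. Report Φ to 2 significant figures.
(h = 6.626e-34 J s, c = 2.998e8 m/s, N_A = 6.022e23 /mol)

Φ = 0.97

Product: 1.45e19 / 6.022e23 = 2.408e-5 mol.
Photon energy at 309 nm: hc/λ = (6.626e-34)(2.998e8)/(309e-9) = 6.429e-19 J.
Energy delivered: (5.07 W m⁻²)(22.8e-4 m²)(3996 s) = 46.19 J.
Photons incident: 46.19 / 6.429e-19 = 7.185e19, i.e. 7.185e19/6.022e23 = 1.193e-4 mol.
Fraction absorbed: 1 − 79.2/100 = 0.2080.
Photons absorbed: 0.2080 × 1.193e-4 = 2.481e-5 mol.
Φ = 2.408e-5 mol / 2.481e-5 mol photons = 0.97.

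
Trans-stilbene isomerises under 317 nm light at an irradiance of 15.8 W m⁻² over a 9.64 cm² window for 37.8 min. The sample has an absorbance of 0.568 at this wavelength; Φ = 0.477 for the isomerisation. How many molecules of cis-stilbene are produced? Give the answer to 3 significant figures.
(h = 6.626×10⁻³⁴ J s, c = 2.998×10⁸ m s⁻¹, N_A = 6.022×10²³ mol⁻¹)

1.92×10¹⁹ molecules

Photon energy at 317 nm: hc/λ = (6.626×10⁻³⁴)(2.998×10⁸)/(317×10⁻⁹) = 6.266×10⁻¹⁹ J.
Energy delivered: (15.8 W m⁻²)(9.64×10⁻⁴ m²)(2268 s) = 34.54 J.
Photons incident: 34.54 / 6.266×10⁻¹⁹ = 5.512×10¹⁹, i.e. 5.512×10¹⁹/6.022×10²³ = 9.153×10⁻⁵ mol.
Fraction absorbed: 1 − 10^(−0.568) = 0.7296.
Photons absorbed: 0.7296 × 9.153×10⁻⁵ = 6.678×10⁻⁵ mol.
Product: Φ × n_abs = 0.477 × 6.678×10⁻⁵ = 3.185×10⁻⁵ mol.
As a count: 3.185×10⁻⁵ × 6.022×10²³ = 1.92×10¹⁹.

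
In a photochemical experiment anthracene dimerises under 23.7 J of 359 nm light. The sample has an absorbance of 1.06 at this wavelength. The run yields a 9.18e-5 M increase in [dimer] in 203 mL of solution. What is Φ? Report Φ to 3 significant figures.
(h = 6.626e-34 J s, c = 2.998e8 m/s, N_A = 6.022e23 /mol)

Product: (9.18e-5 M)(0.203 L) = 1.864e-5 mol.
Photon energy at 359 nm: hc/λ = (6.626e-34)(2.998e8)/(359e-9) = 5.533e-19 J.
Photons incident: 23.7 / 5.533e-19 = 4.283e19, i.e. 4.283e19/6.022e23 = 7.112e-5 mol.
Fraction absorbed: 1 − 10^(−1.06) = 0.9129.
Photons absorbed: 0.9129 × 7.112e-5 = 6.493e-5 mol.
Φ = 1.864e-5 mol / 6.493e-5 mol photons = 0.287.

Φ = 0.287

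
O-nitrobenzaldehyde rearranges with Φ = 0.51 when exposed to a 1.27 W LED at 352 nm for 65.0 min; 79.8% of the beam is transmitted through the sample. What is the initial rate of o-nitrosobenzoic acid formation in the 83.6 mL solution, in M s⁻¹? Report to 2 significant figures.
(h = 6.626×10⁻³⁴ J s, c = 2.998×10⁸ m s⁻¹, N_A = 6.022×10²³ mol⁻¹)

4.6×10⁻⁶ M s⁻¹

Photon energy at 352 nm: hc/λ = (6.626×10⁻³⁴)(2.998×10⁸)/(352×10⁻⁹) = 5.643×10⁻¹⁹ J.
Energy delivered: (1.27 W)(3900 s) = 4953 J.
Photons incident: 4953 / 5.643×10⁻¹⁹ = 8.777×10²¹, i.e. 8.777×10²¹/6.022×10²³ = 0.01457 mol.
Fraction absorbed: 1 − 79.8/100 = 0.2020.
Photons absorbed: 0.2020 × 0.01457 = 0.002943 mol.
Product formed: 0.51 × 0.002943 = 0.001501 mol.
Rate: 0.001501 mol / (3900 s × 0.0836 L) = 4.6×10⁻⁶ M s⁻¹.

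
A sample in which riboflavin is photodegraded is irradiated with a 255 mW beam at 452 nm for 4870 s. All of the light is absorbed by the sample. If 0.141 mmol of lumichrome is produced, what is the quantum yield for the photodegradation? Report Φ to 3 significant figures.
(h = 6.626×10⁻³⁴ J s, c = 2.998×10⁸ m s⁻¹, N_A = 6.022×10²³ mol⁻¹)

Product: 0.141 mmol = 1.41×10⁻⁴ mol.
Photon energy at 452 nm: hc/λ = (6.626×10⁻³⁴)(2.998×10⁸)/(452×10⁻⁹) = 4.395×10⁻¹⁹ J.
Energy delivered: (255 mW)(4870 s) = 1242 J.
Photons incident: 1242 / 4.395×10⁻¹⁹ = 2.826×10²¹, i.e. 2.826×10²¹/6.022×10²³ = 0.004693 mol.
Φ = 1.41×10⁻⁴ mol / 0.004693 mol photons = 0.0300.

Φ = 0.0300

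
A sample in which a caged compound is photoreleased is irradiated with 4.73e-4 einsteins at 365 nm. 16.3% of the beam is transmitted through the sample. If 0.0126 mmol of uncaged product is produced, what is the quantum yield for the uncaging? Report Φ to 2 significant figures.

Product: 0.0126 mmol = 1.26e-5 mol.
Fraction absorbed: 1 − 16.3/100 = 0.8370.
Photons absorbed: 0.8370 × 4.73e-4 = 3.959e-4 mol.
Φ = 1.26e-5 mol / 3.959e-4 mol photons = 0.032.

Φ = 0.032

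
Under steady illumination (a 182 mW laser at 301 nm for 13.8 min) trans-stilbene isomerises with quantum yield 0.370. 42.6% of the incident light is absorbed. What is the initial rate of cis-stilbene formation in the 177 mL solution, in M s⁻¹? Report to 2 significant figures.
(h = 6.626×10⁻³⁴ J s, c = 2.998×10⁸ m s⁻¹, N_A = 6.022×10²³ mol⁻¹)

Photon energy at 301 nm: hc/λ = (6.626×10⁻³⁴)(2.998×10⁸)/(301×10⁻⁹) = 6.600×10⁻¹⁹ J.
Energy delivered: (182 mW)(828 s) = 150.7 J.
Photons incident: 150.7 / 6.600×10⁻¹⁹ = 2.283×10²⁰, i.e. 2.283×10²⁰/6.022×10²³ = 3.791×10⁻⁴ mol.
Photons absorbed: 0.426 × 3.791×10⁻⁴ = 1.615×10⁻⁴ mol.
Product formed: 0.370 × 1.615×10⁻⁴ = 5.976×10⁻⁵ mol.
Rate: 5.976×10⁻⁵ mol / (828 s × 0.177 L) = 4.1×10⁻⁷ M s⁻¹.

4.1×10⁻⁷ M s⁻¹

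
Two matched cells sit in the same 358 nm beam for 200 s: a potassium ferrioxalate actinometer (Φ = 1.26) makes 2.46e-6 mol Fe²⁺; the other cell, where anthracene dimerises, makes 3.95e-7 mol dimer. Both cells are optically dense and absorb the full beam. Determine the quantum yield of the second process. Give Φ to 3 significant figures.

Photons absorbed by the actinometer: 2.46e-6 / 1.26 = 1.952e-6 mol.
Φ(unknown) = 3.95e-7 / 1.952e-6 = 0.202.

Φ = 0.202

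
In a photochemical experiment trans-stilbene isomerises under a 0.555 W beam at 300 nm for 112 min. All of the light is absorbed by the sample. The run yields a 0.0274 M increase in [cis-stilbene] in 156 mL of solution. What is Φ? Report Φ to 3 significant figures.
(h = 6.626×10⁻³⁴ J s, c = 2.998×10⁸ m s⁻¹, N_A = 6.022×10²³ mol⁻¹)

Product: (0.0274 M)(0.156 L) = 0.004274 mol.
Photon energy at 300 nm: hc/λ = (6.626×10⁻³⁴)(2.998×10⁸)/(300×10⁻⁹) = 6.622×10⁻¹⁹ J.
Energy delivered: (0.555 W)(6720 s) = 3730 J.
Photons incident: 3730 / 6.622×10⁻¹⁹ = 5.633×10²¹, i.e. 5.633×10²¹/6.022×10²³ = 0.009354 mol.
Φ = 0.004274 mol / 0.009354 mol photons = 0.457.

Φ = 0.457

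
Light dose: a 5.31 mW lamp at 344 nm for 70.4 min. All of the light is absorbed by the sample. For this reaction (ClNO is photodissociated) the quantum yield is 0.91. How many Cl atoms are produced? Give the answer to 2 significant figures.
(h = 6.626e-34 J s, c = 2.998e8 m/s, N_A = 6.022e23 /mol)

3.5e19 atoms

Photon energy at 344 nm: hc/λ = (6.626e-34)(2.998e8)/(344e-9) = 5.775e-19 J.
Energy delivered: (5.31 mW)(4224 s) = 22.43 J.
Photons incident: 22.43 / 5.775e-19 = 3.884e19, i.e. 3.884e19/6.022e23 = 6.450e-5 mol.
Product: Φ × n_abs = 0.91 × 6.450e-5 = 5.870e-5 mol.
As a count: 5.870e-5 × 6.022e23 = 3.5e19.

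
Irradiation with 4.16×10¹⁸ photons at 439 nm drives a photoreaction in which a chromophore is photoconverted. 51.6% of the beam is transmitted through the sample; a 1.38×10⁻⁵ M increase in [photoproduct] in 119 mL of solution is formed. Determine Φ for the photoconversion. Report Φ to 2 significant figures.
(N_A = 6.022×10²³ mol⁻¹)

Φ = 0.49

Product: (1.38×10⁻⁵ M)(0.119 L) = 1.642×10⁻⁶ mol.
Moles of photons: 4.16×10¹⁸ / 6.022×10²³ = 6.908×10⁻⁶ mol.
Fraction absorbed: 1 − 51.6/100 = 0.4840.
Photons absorbed: 0.4840 × 6.908×10⁻⁶ = 3.343×10⁻⁶ mol.
Φ = 1.642×10⁻⁶ mol / 3.343×10⁻⁶ mol photons = 0.49.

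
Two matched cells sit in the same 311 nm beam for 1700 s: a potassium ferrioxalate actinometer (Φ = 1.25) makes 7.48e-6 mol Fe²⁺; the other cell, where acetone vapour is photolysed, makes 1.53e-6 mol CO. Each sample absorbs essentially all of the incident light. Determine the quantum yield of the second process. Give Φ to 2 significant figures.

Φ = 0.26

Photons absorbed by the actinometer: 7.48e-6 / 1.25 = 5.984e-6 mol.
Φ(unknown) = 1.53e-6 / 5.984e-6 = 0.26.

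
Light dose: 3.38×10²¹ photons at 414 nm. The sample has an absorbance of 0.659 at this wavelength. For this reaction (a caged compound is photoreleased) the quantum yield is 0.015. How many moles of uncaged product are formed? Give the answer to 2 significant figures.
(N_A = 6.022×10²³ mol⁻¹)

6.6×10⁻⁵ mol

Moles of photons: 3.38×10²¹ / 6.022×10²³ = 0.005613 mol.
Fraction absorbed: 1 − 10^(−0.659) = 0.7807.
Photons absorbed: 0.7807 × 0.005613 = 0.004382 mol.
Product: Φ × n_abs = 0.015 × 0.004382 = 6.573×10⁻⁵ mol.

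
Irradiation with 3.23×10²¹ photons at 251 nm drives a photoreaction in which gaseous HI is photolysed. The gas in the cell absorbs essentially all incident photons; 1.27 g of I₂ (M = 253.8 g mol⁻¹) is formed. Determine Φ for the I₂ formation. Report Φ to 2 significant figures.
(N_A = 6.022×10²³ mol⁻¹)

Product: 1.27 g / 253.8 g mol⁻¹ = 0.005004 mol.
Moles of photons: 3.23×10²¹ / 6.022×10²³ = 0.005364 mol.
Φ = 0.005004 mol / 0.005364 mol photons = 0.93.

Φ = 0.93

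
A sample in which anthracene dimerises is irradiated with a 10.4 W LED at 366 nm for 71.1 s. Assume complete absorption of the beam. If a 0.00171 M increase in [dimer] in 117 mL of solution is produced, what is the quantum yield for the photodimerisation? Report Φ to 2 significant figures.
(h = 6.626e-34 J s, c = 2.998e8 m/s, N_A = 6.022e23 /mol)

Product: (0.00171 M)(0.117 L) = 2.001e-4 mol.
Photon energy at 366 nm: hc/λ = (6.626e-34)(2.998e8)/(366e-9) = 5.428e-19 J.
Energy delivered: (10.4 W)(71.1 s) = 739.4 J.
Photons incident: 739.4 / 5.428e-19 = 1.362e21, i.e. 1.362e21/6.022e23 = 0.002262 mol.
Φ = 2.001e-4 mol / 0.002262 mol photons = 0.088.

Φ = 0.088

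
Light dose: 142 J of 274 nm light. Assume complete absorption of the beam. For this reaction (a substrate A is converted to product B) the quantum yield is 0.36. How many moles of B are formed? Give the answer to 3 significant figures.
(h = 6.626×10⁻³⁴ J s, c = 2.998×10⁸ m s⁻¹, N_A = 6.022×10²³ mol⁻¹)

Photon energy at 274 nm: hc/λ = (6.626×10⁻³⁴)(2.998×10⁸)/(274×10⁻⁹) = 7.250×10⁻¹⁹ J.
Photons incident: 142 / 7.250×10⁻¹⁹ = 1.959×10²⁰, i.e. 1.959×10²⁰/6.022×10²³ = 3.253×10⁻⁴ mol.
Product: Φ × n_abs = 0.36 × 3.253×10⁻⁴ = 1.171×10⁻⁴ mol.

1.17×10⁻⁴ mol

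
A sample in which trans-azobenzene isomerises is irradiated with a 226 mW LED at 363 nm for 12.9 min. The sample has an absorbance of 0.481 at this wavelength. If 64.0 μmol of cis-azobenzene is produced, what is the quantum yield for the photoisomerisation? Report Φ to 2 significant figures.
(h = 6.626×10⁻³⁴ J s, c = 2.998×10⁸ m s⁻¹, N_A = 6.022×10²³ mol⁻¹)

Product: 64.0 μmol = 6.40×10⁻⁵ mol.
Photon energy at 363 nm: hc/λ = (6.626×10⁻³⁴)(2.998×10⁸)/(363×10⁻⁹) = 5.472×10⁻¹⁹ J.
Energy delivered: (226 mW)(774 s) = 174.9 J.
Photons incident: 174.9 / 5.472×10⁻¹⁹ = 3.196×10²⁰, i.e. 3.196×10²⁰/6.022×10²³ = 5.307×10⁻⁴ mol.
Fraction absorbed: 1 − 10^(−0.481) = 0.6696.
Photons absorbed: 0.6696 × 5.307×10⁻⁴ = 3.554×10⁻⁴ mol.
Φ = 6.40×10⁻⁵ mol / 3.554×10⁻⁴ mol photons = 0.18.

Φ = 0.18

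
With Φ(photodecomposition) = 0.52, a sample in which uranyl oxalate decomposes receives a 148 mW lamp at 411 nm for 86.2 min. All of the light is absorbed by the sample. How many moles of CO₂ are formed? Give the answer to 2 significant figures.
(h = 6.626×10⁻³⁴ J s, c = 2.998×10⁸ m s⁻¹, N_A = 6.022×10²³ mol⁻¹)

0.0014 mol

Photon energy at 411 nm: hc/λ = (6.626×10⁻³⁴)(2.998×10⁸)/(411×10⁻⁹) = 4.833×10⁻¹⁹ J.
Energy delivered: (148 mW)(5172 s) = 765.5 J.
Photons incident: 765.5 / 4.833×10⁻¹⁹ = 1.584×10²¹, i.e. 1.584×10²¹/6.022×10²³ = 0.002630 mol.
Product: Φ × n_abs = 0.52 × 0.002630 = 0.001368 mol.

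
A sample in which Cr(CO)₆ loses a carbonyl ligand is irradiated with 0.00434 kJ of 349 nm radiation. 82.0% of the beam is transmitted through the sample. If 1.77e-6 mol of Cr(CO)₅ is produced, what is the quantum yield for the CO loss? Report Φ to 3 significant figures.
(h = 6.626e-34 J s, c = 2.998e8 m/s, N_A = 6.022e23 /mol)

Φ = 0.777

Photon energy at 349 nm: hc/λ = (6.626e-34)(2.998e8)/(349e-9) = 5.692e-19 J.
Incident energy: 0.00434 kJ = 4.34 J.
Photons incident: 4.34 / 5.692e-19 = 7.625e18, i.e. 7.625e18/6.022e23 = 1.266e-5 mol.
Fraction absorbed: 1 − 82.0/100 = 0.1800.
Photons absorbed: 0.1800 × 1.266e-5 = 2.279e-6 mol.
Φ = 1.77e-6 mol / 2.279e-6 mol photons = 0.777.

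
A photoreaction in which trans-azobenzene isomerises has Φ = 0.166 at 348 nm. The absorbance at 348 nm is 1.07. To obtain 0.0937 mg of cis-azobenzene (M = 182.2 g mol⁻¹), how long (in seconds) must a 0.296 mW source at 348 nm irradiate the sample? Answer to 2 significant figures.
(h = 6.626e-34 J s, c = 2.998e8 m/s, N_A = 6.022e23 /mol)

Product: 0.0937 mg / 182.2 g mol⁻¹ = 5.143e-7 mol.
Photons that must be absorbed: 5.143e-7 / 0.166 = 3.098e-6 mol.
Fraction absorbed: 1 − 10^(−1.07) = 0.9149.
Incident photons needed: 3.098e-6 / 0.9149 = 3.386e-6 mol.
Photon energy: hc/λ = 5.708e-19 J; per mole, 3.437e5 J mol⁻¹.
Energy required: 3.386e-6 × 3.437e5 = 1.164 J.
Time: 1.164 J / 0.000296 W = 3900 s.

t ≈ 3900 s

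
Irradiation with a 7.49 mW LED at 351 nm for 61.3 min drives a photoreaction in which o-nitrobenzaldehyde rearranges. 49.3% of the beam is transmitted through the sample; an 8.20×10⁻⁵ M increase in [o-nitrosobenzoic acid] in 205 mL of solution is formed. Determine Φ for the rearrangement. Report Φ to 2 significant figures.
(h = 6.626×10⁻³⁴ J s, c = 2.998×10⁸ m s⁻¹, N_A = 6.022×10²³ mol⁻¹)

Φ = 0.41

Product: (8.20×10⁻⁵ M)(0.205 L) = 1.681×10⁻⁵ mol.
Photon energy at 351 nm: hc/λ = (6.626×10⁻³⁴)(2.998×10⁸)/(351×10⁻⁹) = 5.659×10⁻¹⁹ J.
Energy delivered: (7.49 mW)(3678 s) = 27.55 J.
Photons incident: 27.55 / 5.659×10⁻¹⁹ = 4.868×10¹⁹, i.e. 4.868×10¹⁹/6.022×10²³ = 8.084×10⁻⁵ mol.
Fraction absorbed: 1 − 49.3/100 = 0.5070.
Photons absorbed: 0.5070 × 8.084×10⁻⁵ = 4.099×10⁻⁵ mol.
Φ = 1.681×10⁻⁵ mol / 4.099×10⁻⁵ mol photons = 0.41.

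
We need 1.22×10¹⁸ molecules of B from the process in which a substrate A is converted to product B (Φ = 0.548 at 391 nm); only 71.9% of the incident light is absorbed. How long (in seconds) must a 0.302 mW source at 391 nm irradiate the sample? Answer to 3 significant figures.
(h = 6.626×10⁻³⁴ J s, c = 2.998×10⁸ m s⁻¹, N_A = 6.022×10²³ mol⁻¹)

Product: 1.22×10¹⁸ / 6.022×10²³ = 2.026×10⁻⁶ mol.
Photons that must be absorbed: 2.026×10⁻⁶ / 0.548 = 3.697×10⁻⁶ mol.
Incident photons needed: 3.697×10⁻⁶ / 0.719 = 5.142×10⁻⁶ mol.
Photon energy: hc/λ = 5.080×10⁻¹⁹ J; per mole, 3.059×10⁵ J mol⁻¹.
Energy required: 5.142×10⁻⁶ × 3.059×10⁵ = 1.573 J.
Time: 1.573 J / 0.000302 W = 5210 s.

t ≈ 5210 s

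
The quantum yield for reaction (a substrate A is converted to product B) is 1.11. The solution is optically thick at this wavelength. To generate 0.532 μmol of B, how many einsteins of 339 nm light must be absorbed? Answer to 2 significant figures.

4.8e-7 einstein

Product: 0.532 μmol = 5.32e-7 mol.
Photons that must be absorbed: 5.32e-7 / 1.11 = 4.793e-7 mol.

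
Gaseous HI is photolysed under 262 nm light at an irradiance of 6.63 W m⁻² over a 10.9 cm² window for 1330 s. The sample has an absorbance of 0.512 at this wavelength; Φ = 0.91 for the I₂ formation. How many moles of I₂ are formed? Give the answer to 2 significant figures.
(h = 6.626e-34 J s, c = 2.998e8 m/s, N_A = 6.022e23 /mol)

Photon energy at 262 nm: hc/λ = (6.626e-34)(2.998e8)/(262e-9) = 7.582e-19 J.
Energy delivered: (6.63 W m⁻²)(10.9e-4 m²)(1330 s) = 9.612 J.
Photons incident: 9.612 / 7.582e-19 = 1.268e19, i.e. 1.268e19/6.022e23 = 2.106e-5 mol.
Fraction absorbed: 1 − 10^(−0.512) = 0.6924.
Photons absorbed: 0.6924 × 2.106e-5 = 1.458e-5 mol.
Product: Φ × n_abs = 0.91 × 1.458e-5 = 1.327e-5 mol.

1.3e-5 mol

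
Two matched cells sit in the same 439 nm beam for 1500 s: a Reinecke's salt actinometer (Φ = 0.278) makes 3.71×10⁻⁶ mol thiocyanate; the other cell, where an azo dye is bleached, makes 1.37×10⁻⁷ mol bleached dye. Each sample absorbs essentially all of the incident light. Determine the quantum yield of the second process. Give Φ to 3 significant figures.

Φ = 0.0103

Photons absorbed by the actinometer: 3.71×10⁻⁶ / 0.278 = 1.335×10⁻⁵ mol.
Φ(unknown) = 1.37×10⁻⁷ / 1.335×10⁻⁵ = 0.0103.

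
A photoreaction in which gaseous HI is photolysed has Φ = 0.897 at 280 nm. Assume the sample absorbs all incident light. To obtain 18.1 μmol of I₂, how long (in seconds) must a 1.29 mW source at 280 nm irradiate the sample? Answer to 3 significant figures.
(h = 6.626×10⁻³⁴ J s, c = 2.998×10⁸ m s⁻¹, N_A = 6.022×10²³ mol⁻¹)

t ≈ 6680 s

Product: 18.1 μmol = 1.81×10⁻⁵ mol.
Photons that must be absorbed: 1.81×10⁻⁵ / 0.897 = 2.018×10⁻⁵ mol.
Photon energy: hc/λ = 7.095×10⁻¹⁹ J; per mole, 4.273×10⁵ J mol⁻¹.
Energy required: 2.018×10⁻⁵ × 4.273×10⁵ = 8.623 J.
Time: 8.623 J / 0.00129 W = 6680 s.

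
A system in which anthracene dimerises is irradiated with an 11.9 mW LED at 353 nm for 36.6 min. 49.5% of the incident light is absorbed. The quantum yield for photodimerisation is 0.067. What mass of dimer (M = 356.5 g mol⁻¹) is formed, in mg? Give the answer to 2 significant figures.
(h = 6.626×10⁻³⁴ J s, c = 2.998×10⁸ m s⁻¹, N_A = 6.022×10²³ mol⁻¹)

Photon energy at 353 nm: hc/λ = (6.626×10⁻³⁴)(2.998×10⁸)/(353×10⁻⁹) = 5.627×10⁻¹⁹ J.
Energy delivered: (11.9 mW)(2196 s) = 26.13 J.
Photons incident: 26.13 / 5.627×10⁻¹⁹ = 4.644×10¹⁹, i.e. 4.644×10¹⁹/6.022×10²³ = 7.712×10⁻⁵ mol.
Photons absorbed: 0.495 × 7.712×10⁻⁵ = 3.817×10⁻⁵ mol.
Product: Φ × n_abs = 0.067 × 3.817×10⁻⁵ = 2.557×10⁻⁶ mol.
Mass: 2.557×10⁻⁶ × 356.5 = 9.116×10⁻⁴ g = 0.91 mg.

0.91 mg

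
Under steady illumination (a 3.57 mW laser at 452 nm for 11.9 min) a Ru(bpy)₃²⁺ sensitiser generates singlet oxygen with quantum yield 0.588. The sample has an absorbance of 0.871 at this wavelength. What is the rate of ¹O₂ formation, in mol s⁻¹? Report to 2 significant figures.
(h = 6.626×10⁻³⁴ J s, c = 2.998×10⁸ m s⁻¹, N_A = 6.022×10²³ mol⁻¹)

6.9×10⁻⁹ mol s⁻¹

Photon energy at 452 nm: hc/λ = (6.626×10⁻³⁴)(2.998×10⁸)/(452×10⁻⁹) = 4.395×10⁻¹⁹ J.
Energy delivered: (3.57 mW)(714 s) = 2.549 J.
Photons incident: 2.549 / 4.395×10⁻¹⁹ = 5.800×10¹⁸, i.e. 5.800×10¹⁸/6.022×10²³ = 9.631×10⁻⁶ mol.
Fraction absorbed: 1 − 10^(−0.871) = 0.8654.
Photons absorbed: 0.8654 × 9.631×10⁻⁶ = 8.335×10⁻⁶ mol.
Product formed: 0.588 × 8.335×10⁻⁶ = 4.901×10⁻⁶ mol.
Rate: 4.901×10⁻⁶ / 714 s = 6.9×10⁻⁹ mol s⁻¹.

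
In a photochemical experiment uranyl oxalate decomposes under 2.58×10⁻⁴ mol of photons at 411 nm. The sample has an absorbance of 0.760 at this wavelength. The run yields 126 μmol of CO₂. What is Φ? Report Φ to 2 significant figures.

Product: 126 μmol = 1.26×10⁻⁴ mol.
Fraction absorbed: 1 − 10^(−0.760) = 0.8262.
Photons absorbed: 0.8262 × 2.58×10⁻⁴ = 2.132×10⁻⁴ mol.
Φ = 1.26×10⁻⁴ mol / 2.132×10⁻⁴ mol photons = 0.59.

Φ = 0.59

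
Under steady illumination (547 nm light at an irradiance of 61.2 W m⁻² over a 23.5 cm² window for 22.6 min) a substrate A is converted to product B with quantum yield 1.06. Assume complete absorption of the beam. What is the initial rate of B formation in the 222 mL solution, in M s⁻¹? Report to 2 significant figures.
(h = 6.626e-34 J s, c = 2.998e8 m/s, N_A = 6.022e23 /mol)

Photon energy at 547 nm: hc/λ = (6.626e-34)(2.998e8)/(547e-9) = 3.632e-19 J.
Energy delivered: (61.2 W m⁻²)(23.5e-4 m²)(1356 s) = 195.0 J.
Photons incident: 195.0 / 3.632e-19 = 5.369e20, i.e. 5.369e20/6.022e23 = 8.916e-4 mol.
Product formed: 1.06 × 8.916e-4 = 9.451e-4 mol.
Rate: 9.451e-4 mol / (1356 s × 0.222 L) = 3.1e-6 M s⁻¹.

3.1e-6 M s⁻¹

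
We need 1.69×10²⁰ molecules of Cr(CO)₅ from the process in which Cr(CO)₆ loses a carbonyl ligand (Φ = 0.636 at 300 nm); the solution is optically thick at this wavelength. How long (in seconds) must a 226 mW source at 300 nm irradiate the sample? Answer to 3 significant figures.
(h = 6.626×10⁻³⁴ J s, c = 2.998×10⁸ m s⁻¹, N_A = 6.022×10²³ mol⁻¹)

Product: 1.69×10²⁰ / 6.022×10²³ = 2.806×10⁻⁴ mol.
Photons that must be absorbed: 2.806×10⁻⁴ / 0.636 = 4.412×10⁻⁴ mol.
Photon energy: hc/λ = 6.622×10⁻¹⁹ J; per mole, 3.988×10⁵ J mol⁻¹.
Energy required: 4.412×10⁻⁴ × 3.988×10⁵ = 176.0 J.
Time: 176.0 J / 0.226 W = 779 s.

t ≈ 779 s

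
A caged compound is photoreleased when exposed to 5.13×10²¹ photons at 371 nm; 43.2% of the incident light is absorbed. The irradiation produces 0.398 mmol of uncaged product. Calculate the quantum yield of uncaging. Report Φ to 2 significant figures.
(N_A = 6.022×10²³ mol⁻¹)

Φ = 0.11

Product: 0.398 mmol = 3.98×10⁻⁴ mol.
Moles of photons: 5.13×10²¹ / 6.022×10²³ = 0.008519 mol.
Photons absorbed: 0.432 × 0.008519 = 0.003680 mol.
Φ = 3.98×10⁻⁴ mol / 0.003680 mol photons = 0.11.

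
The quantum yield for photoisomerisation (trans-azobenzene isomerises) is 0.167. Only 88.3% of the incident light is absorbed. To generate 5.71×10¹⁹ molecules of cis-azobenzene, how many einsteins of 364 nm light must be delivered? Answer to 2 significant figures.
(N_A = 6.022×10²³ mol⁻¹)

Product: 5.71×10¹⁹ / 6.022×10²³ = 9.482×10⁻⁵ mol.
Photons that must be absorbed: 9.482×10⁻⁵ / 0.167 = 5.678×10⁻⁴ mol.
Incident photons needed: 5.678×10⁻⁴ / 0.883 = 6.430×10⁻⁴ mol.

6.4×10⁻⁴ einstein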